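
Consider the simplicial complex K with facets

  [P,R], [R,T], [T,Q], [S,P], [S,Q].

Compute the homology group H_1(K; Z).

Take the total order P < Q < R < S < T on the vertex set. Then K (dimension 1) consists of the simplices:

  0-simplices (5): P, Q, R, S, T
  1-simplices (5): PR, PS, QS, QT, RT

giving chain groups C_0 ≅ Z^5, C_1 ≅ Z^5.

Boundary ∂_1: C_1 → C_0 sends each edge [p,q] (with p < q) to q − p. For instance
  ∂QS = S − Q.
The 5×5 boundary matrix has rank 4 and Smith normal form diag(1,1,1,1).

Now H_k = ker ∂_k / im ∂_{k+1}, so:

  H_1: rank ker ∂_1 − rank ∂_2 = (5 − 4) − 0 = 1, and there is no ∂_2, so H_1 = Z.

H_1 = Z.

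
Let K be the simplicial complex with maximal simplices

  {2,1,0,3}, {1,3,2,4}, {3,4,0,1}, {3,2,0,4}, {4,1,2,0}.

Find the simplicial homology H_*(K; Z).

H_0 ≅ Z,  H_1 = 0,  H_2 = 0,  H_3 ≅ Z.

Take the total order 0 < 1 < 2 < 3 < 4 on the vertex set. Then K (dimension 3) consists of the simplices:

  0-simplices (5): [0], [1], [2], [3], [4]
  1-simplices (10): [0,1], [0,2], [0,3], [0,4], [1,2], [1,3], [1,4], [2,3], [2,4], [3,4]
  2-simplices (10): [0,1,2], [0,1,3], [0,1,4], [0,2,3], [0,2,4], [0,3,4], [1,2,3], [1,2,4], [1,3,4], [2,3,4]
  3-simplices (5): [0,1,2,3], [0,1,2,4], [0,1,3,4], [0,2,3,4], [1,2,3,4]

giving chain groups C_0 ≅ Z^5, C_1 ≅ Z^10, C_2 ≅ Z^10, C_3 ≅ Z^5.

Boundary ∂_1: C_1 → C_0 sends each edge [p,q] (with p < q) to q − p. For instance
  ∂[2,4] = [4] − [2].
As a 5×10 matrix over Z this has rank 4, with invariant factors (1,1,1,1).

Boundary ∂_2: C_2 → C_1 acts by ∂[p,q,r] = [q,r] − [p,r] + [p,q]. For instance
  ∂[2,3,4] = [3,4] − [2,4] + [2,3],
  ∂[1,3,4] = [3,4] − [1,4] + [1,3].
The resulting 10×10 matrix has rank 6, and its Smith normal form has invariant factors (1,1,1,1,1,1).

∂_3: C_3 → C_2 sends each 3-simplex σ to the alternating sum Σ_i (−1)^i (σ with its i-th vertex removed). For instance
  ∂[1,2,3,4] = [2,3,4] − [1,3,4] + [1,2,4] − [1,2,3],
  ∂[0,2,3,4] = [2,3,4] − [0,3,4] + [0,2,4] − [0,2,3].
As a 10×5 matrix over Z this has rank 4, with invariant factors (1,1,1,1).

From H_k ≅ ker(∂_k) / im(∂_{k+1}) we obtain:

  H_0: rank C_0 − rank ∂_1 = 5 − 4 = 1, and the invariant factors of ∂_1 are all 1, so H_0 ≅ Z.
  H_1: rank ker ∂_1 − rank ∂_2 = (10 − 4) − 6 = 0, and the invariant factors of ∂_2 are all 1, so H_1 ≅ 0.
  H_2: rank ker ∂_2 − rank ∂_3 = (10 − 6) − 4 = 0, and the invariant factors of ∂_3 are all 1, so H_2 ≅ 0.
  H_3: rank ker ∂_3 − rank ∂_4 = (5 − 4) − 0 = 1, and there is no ∂_4, so H_3 ≅ Z.

(K is a triangulation of the 3-sphere S^3.)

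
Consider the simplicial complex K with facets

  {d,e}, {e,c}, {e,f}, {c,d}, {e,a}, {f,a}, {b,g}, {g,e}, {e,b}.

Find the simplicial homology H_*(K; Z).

H_0 ≅ Z,  H_1 ≅ Z^3.

Take the total order a < b < c < d < e < f < g on the vertex set. Then K (dimension 1) consists of the simplices:

  0-simplices (7): a, b, c, d, e, f, g
  1-simplices (9): ae, af, be, bg, cd, ce, de, ef, eg

giving chain groups C_0 ≅ Z^7, C_1 ≅ Z^9.

Boundary ∂_1: C_1 → C_0 is given by ∂[p,q] = [q] − [p].
As a 7×9 matrix over Z this has rank 6, with invariant factors (1,1,1,1,1,1).

Now H_k = ker ∂_k / im ∂_{k+1}, so:

  H_0: rank C_0 − rank ∂_1 = 7 − 6 = 1, and the invariant factors of ∂_1 are all 1, so H_0 = Z.
  H_1: rank ker ∂_1 − rank ∂_2 = (9 − 6) − 0 = 3, and there is no ∂_2, so H_1 = Z^3.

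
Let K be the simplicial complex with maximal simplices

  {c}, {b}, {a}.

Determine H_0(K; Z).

H_0 = Z^3.

Take the total order a < b < c on the vertex set. Then K (dimension 0) consists of the simplices:

  0-simplices (3): a, b, c

giving chain groups C_0 ≅ Z^3.

Computing H_k = (kernel of ∂_k) / (image of ∂_{k+1}):

  H_0: rank C_0 − rank ∂_1 = 3 − 0 = 3, and there is no ∂_1, so H_0 = Z^3.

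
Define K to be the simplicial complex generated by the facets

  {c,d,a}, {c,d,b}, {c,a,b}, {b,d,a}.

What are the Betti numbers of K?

b_0 = 1, b_1 = 0, b_2 = 1.

Take the total order a < b < c < d on the vertex set. Then K (dimension 2) consists of the simplices:

  0-simplices (4): a, b, c, d
  1-simplices (6): ab, ac, ad, bc, bd, cd
  2-simplices (4): abc, abd, acd, bcd

giving chain groups C_0 ≅ Z^4, C_1 ≅ Z^6, C_2 ≅ Z^4.

Boundary ∂_1: C_1 → C_0 sends each edge [p,q] (with p < q) to q − p. For instance
  ∂ac = c − a.
The 4×6 boundary matrix has rank 3 and Smith normal form diag(1,1,1).

The boundary map ∂_2: C_2 → C_1 maps a triangle to the signed sum of its edges. For instance
  ∂abc = bc − ac + ab,
  ∂acd = cd − ad + ac.
This gives a 6×4 integer matrix of rank 3; reducing to Smith normal form yields diagonal entries (1,1,1).

From H_k ≅ ker(∂_k) / im(∂_{k+1}) we obtain:

  H_0: rank C_0 − rank ∂_1 = 4 − 3 = 1, and the invariant factors of ∂_1 are all 1, so H_0 ≅ Z.
  H_1: rank ker ∂_1 − rank ∂_2 = (6 − 3) − 3 = 0, and the invariant factors of ∂_2 are all 1, so H_1 ≅ 0.
  H_2: rank ker ∂_2 − rank ∂_3 = (4 − 3) − 0 = 1, and there is no ∂_3, so H_2 ≅ Z.

Hence the Betti numbers are b_0 = 1, b_1 = 0, b_2 = 1.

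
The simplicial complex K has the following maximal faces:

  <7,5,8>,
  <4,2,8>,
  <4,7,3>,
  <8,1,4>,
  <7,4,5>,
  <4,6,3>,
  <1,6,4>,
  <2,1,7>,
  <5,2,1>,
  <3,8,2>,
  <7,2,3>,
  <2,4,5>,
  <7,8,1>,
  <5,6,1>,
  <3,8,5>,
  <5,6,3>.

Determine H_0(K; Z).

H_0 ≅ Z.

We work with the vertex ordering 1 < 2 < 3 < 4 < 5 < 6 < 7 < 8. The simplices of K, each written with vertices in increasing order, are:

  0-simplices (8): [1], [2], [3], [4], [5], [6], [7], [8]
  1-simplices (24): (24 of them)
  2-simplices (16): [1,2,5], [1,2,7], [1,4,6], [1,4,8], [1,5,6], [1,7,8], [2,3,7], [2,3,8], [2,4,5], [2,4,8], [3,4,6], [3,4,7], [3,5,6], [3,5,8], [4,5,7], [5,7,8]

so the chain groups are C_0 ≅ Z^8, C_1 ≅ Z^24, C_2 ≅ Z^16.

∂_1: C_1 → C_0 maps an edge to its endpoints' difference, ∂[p,q] = q − p.
The resulting 8×24 matrix has rank 7, and its Smith normal form has invariant factors (1,1,1,1,1,1,1).

The boundary map ∂_2: C_2 → C_1 acts by ∂[p,q,r] = [q,r] − [p,r] + [p,q]. For instance
  ∂[2,3,7] = [3,7] − [2,7] + [2,3],
  ∂[3,5,8] = [5,8] − [3,8] + [3,5].
The resulting 24×16 matrix has rank 15, and its Smith normal form has invariant factors (1,1,1,1,1,1,1,1,1,1,1,1,1,1,1).

Reading off H_k = ker ∂_k / im ∂_{k+1}:

  H_0: rank C_0 − rank ∂_1 = 8 − 7 = 1, and the invariant factors of ∂_1 are all 1, so H_0 ≅ Z.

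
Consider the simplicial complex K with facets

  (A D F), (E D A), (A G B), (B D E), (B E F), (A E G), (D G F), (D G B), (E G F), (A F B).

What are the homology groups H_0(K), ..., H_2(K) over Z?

K has 6 vertices, 15 edges, 10 triangles.
rank ∂_0 = 0, rank ∂_1 = 5 ⇒ b_0 = 6 − 0 − 5 = 1; all invariant factors of ∂_1 are 1 so no torsion. So H_0 = Z.
rank ∂_1 = 5, rank ∂_2 = 10 ⇒ b_1 = 15 − 5 − 10 = 0; ∂_2 has invariant factor(s) [2] giving torsion. So H_1 = Z/2.
rank ∂_2 = 10, rank ∂_3 = 0 ⇒ b_2 = 10 − 10 − 0 = 0. So H_2 = 0.

H_0 = Z,  H_1 = Z/2,  H_2 = 0.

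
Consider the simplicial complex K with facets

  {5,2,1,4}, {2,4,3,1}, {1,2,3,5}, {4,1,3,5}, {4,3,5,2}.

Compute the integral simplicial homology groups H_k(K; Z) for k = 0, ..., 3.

Fix the vertex order 1 < 2 < 3 < 4 < 5 and write every simplex with vertices in increasing order. Then dim K = 3 and the simplices of K are:

  0-simplices (5): [1], [2], [3], [4], [5]
  1-simplices (10): [1,2], [1,3], [1,4], [1,5], [2,3], [2,4], [2,5], [3,4], [3,5], [4,5]
  2-simplices (10): [1,2,3], [1,2,4], [1,2,5], [1,3,4], [1,3,5], [1,4,5], [2,3,4], [2,3,5], [2,4,5], [3,4,5]
  3-simplices (5): [1,2,3,4], [1,2,3,5], [1,2,4,5], [1,3,4,5], [2,3,4,5]

giving chain groups C_0 ≅ Z^5, C_1 ≅ Z^10, C_2 ≅ Z^10, C_3 ≅ Z^5.

∂_1: C_1 → C_0 sends each edge [p,q] (with p < q) to q − p. For instance
  ∂[2,3] = [3] − [2].
As a 5×10 matrix over Z this has rank 4, with invariant factors (1,1,1,1).

The boundary map ∂_2: C_2 → C_1 sends each 2-simplex [p,q,r] to [q,r] − [p,r] + [p,q]. For instance
  ∂[1,2,5] = [2,5] − [1,5] + [1,2],
  ∂[1,2,3] = [2,3] − [1,3] + [1,2].
As a 10×10 matrix over Z this has rank 6, with invariant factors (1,1,1,1,1,1).

Boundary ∂_3: C_3 → C_2 sends each 3-simplex σ to the alternating sum Σ_i (−1)^i (σ with its i-th vertex removed). For instance
  ∂[1,3,4,5] = [3,4,5] − [1,4,5] + [1,3,5] − [1,3,4],
  ∂[1,2,4,5] = [2,4,5] − [1,4,5] + [1,2,5] − [1,2,4].
The 10×5 boundary matrix has rank 4 and Smith normal form diag(1,1,1,1).

From H_k ≅ ker(∂_k) / im(∂_{k+1}) we obtain:

  H_0: rank C_0 − rank ∂_1 = 5 − 4 = 1, and the invariant factors of ∂_1 are all 1, so H_0 ≅ Z.
  H_1: rank ker ∂_1 − rank ∂_2 = (10 − 4) − 6 = 0, and the invariant factors of ∂_2 are all 1, so H_1 ≅ 0.
  H_2: rank ker ∂_2 − rank ∂_3 = (10 − 6) − 4 = 0, and the invariant factors of ∂_3 are all 1, so H_2 ≅ 0.
  H_3: rank ker ∂_3 − rank ∂_4 = (5 − 4) − 0 = 1, and there is no ∂_4, so H_3 ≅ Z.

As a check, the Euler characteristic is 5 − 10 + 10 − 5 = 0, which agrees with 1 − 0 + 0 − 1 = 0.
(K is a triangulation of the 3-sphere S^3.)

H_0 ≅ Z,  H_1 = 0,  H_2 = 0,  H_3 ≅ Z.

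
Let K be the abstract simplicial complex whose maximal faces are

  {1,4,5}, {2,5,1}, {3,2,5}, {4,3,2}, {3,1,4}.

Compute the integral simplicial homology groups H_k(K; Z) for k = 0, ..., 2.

H_0 = Z,  H_1 = Z,  H_2 = 0.

We work with the vertex ordering 1 < 2 < 3 < 4 < 5. The simplices of K, each written with vertices in increasing order, are:

  0-simplices (5): [1], [2], [3], [4], [5]
  1-simplices (10): [1,2], [1,3], [1,4], [1,5], [2,3], [2,4], [2,5], [3,4], [3,5], [4,5]
  2-simplices (5): [1,2,5], [1,3,4], [1,4,5], [2,3,4], [2,3,5]

so the chain groups are C_0 ≅ Z^5, C_1 ≅ Z^10, C_2 ≅ Z^5.

∂_1: C_1 → C_0 sends each edge [p,q] (with p < q) to q − p.
The resulting 5×10 matrix has rank 4, and its Smith normal form has invariant factors (1,1,1,1).

Boundary ∂_2: C_2 → C_1 acts by ∂[p,q,r] = [q,r] − [p,r] + [p,q]. For instance
  ∂[1,4,5] = [4,5] − [1,5] + [1,4],
  ∂[2,3,5] = [3,5] − [2,5] + [2,3].
The resulting 10×5 matrix has rank 5, and its Smith normal form has invariant factors (1,1,1,1,1).

Now H_k = ker ∂_k / im ∂_{k+1}, so:

  H_0: rank C_0 − rank ∂_1 = 5 − 4 = 1, and the invariant factors of ∂_1 are all 1, so H_0 = Z.
  H_1: rank ker ∂_1 − rank ∂_2 = (10 − 4) − 5 = 1, and the invariant factors of ∂_2 are all 1, so H_1 = Z.
  H_2: rank ker ∂_2 − rank ∂_3 = (5 − 5) − 0 = 0, and there is no ∂_3, so H_2 = 0.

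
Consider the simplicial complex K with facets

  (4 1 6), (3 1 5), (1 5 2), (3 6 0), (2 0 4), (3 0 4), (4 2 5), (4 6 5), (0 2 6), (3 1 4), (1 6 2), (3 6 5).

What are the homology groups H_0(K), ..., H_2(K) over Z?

Take the total order 0 < 1 < 2 < 3 < 4 < 5 < 6 on the vertex set. Then K (dimension 2) consists of the simplices:

  0-simplices (7): [0], [1], [2], [3], [4], [5], [6]
  1-simplices (18): [0,2], [0,3], [0,4], [0,6], [1,2], [1,3], [1,4], [1,5], [1,6], [2,4], [2,5], [2,6], [3,4], [3,5], [3,6], [4,5], [4,6], [5,6]
  2-simplices (12): [0,2,4], [0,2,6], [0,3,4], [0,3,6], [1,2,5], [1,2,6], [1,3,4], [1,3,5], [1,4,6], [2,4,5], [3,5,6], [4,5,6]

giving chain groups C_0 ≅ Z^7, C_1 ≅ Z^18, C_2 ≅ Z^12.

∂_1: C_1 → C_0 is given by ∂[p,q] = [q] − [p]. For instance
  ∂[1,2] = [2] − [1].
The resulting 7×18 matrix has rank 6, and its Smith normal form has invariant factors (1,1,1,1,1,1).

∂_2: C_2 → C_1 sends each 2-simplex [p,q,r] to [q,r] − [p,r] + [p,q]. For instance
  ∂[2,4,5] = [4,5] − [2,5] + [2,4],
  ∂[1,2,6] = [2,6] − [1,6] + [1,2].
As a 18×12 matrix over Z this has rank 12, with invariant factors (1,1,1,1,1,1,1,1,1,1,1,2).

From H_k ≅ ker(∂_k) / im(∂_{k+1}) we obtain:

  H_0: rank C_0 − rank ∂_1 = 7 − 6 = 1, and the invariant factors of ∂_1 are all 1, so H_0 = Z.
  H_1: rank ker ∂_1 − rank ∂_2 = (18 − 6) − 12 = 0, and ∂_2 has invariant factor 2 > 1, so H_1 = Z/2Z.
  H_2: rank ker ∂_2 − rank ∂_3 = (12 − 12) − 0 = 0, and there is no ∂_3, so H_2 = 0.

(K is a triangulation of the real projective plane RP^2.)

H_0 = Z,  H_1 = Z/2Z,  H_2 = 0.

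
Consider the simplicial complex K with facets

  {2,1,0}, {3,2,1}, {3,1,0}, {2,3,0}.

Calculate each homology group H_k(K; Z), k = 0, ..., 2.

Order the vertices as 0 < 1 < 2 < 3. Listing each simplex with vertices in this order, K has dimension 2 with simplices:

  0-simplices (4): [0], [1], [2], [3]
  1-simplices (6): [0,1], [0,2], [0,3], [1,2], [1,3], [2,3]
  2-simplices (4): [0,1,2], [0,1,3], [0,2,3], [1,2,3]

Hence C_0 ≅ Z^4, C_1 ≅ Z^6, C_2 ≅ Z^4.

Boundary ∂_1: C_1 → C_0 maps an edge to its endpoints' difference, ∂[p,q] = q − p. For instance
  ∂[1,2] = [2] − [1].
This gives a 4×6 integer matrix of rank 3; reducing to Smith normal form yields diagonal entries (1,1,1).

∂_2: C_2 → C_1 sends each 2-simplex [p,q,r] to [q,r] − [p,r] + [p,q]. For instance
  ∂[0,2,3] = [2,3] − [0,3] + [0,2],
  ∂[0,1,2] = [1,2] − [0,2] + [0,1].
The resulting 6×4 matrix has rank 3, and its Smith normal form has invariant factors (1,1,1).

Reading off H_k = ker ∂_k / im ∂_{k+1}:

  H_0: rank C_0 − rank ∂_1 = 4 − 3 = 1, and the invariant factors of ∂_1 are all 1, so H_0 ≅ Z.
  H_1: rank ker ∂_1 − rank ∂_2 = (6 − 3) − 3 = 0, and the invariant factors of ∂_2 are all 1, so H_1 ≅ 0.
  H_2: rank ker ∂_2 − rank ∂_3 = (4 − 3) − 0 = 1, and there is no ∂_3, so H_2 ≅ Z.

As a check, the Euler characteristic is 4 − 6 + 4 = 2, which agrees with 1 − 0 + 1 = 2.

H_0 ≅ Z,  H_1 = 0,  H_2 ≅ Z.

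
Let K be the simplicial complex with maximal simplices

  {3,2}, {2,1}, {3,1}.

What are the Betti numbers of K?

b_0 = 1, b_1 = 1.

Fix the vertex order 1 < 2 < 3 and write every simplex with vertices in increasing order. Then dim K = 1 and the simplices of K are:

  0-simplices (3): [1], [2], [3]
  1-simplices (3): [1,2], [1,3], [2,3]

so the chain groups are C_0 ≅ Z^3, C_1 ≅ Z^3.

Boundary ∂_1: C_1 → C_0 is given by ∂[p,q] = [q] − [p].
As a 3×3 matrix over Z this has rank 2, with invariant factors (1,1).

From H_k ≅ ker(∂_k) / im(∂_{k+1}) we obtain:

  H_0: rank C_0 − rank ∂_1 = 3 − 2 = 1, and the invariant factors of ∂_1 are all 1, so H_0 ≅ Z.
  H_1: rank ker ∂_1 − rank ∂_2 = (3 − 2) − 0 = 1, and there is no ∂_2, so H_1 ≅ Z.

As a check, the Euler characteristic is 3 − 3 = 0, which agrees with 1 − 1 = 0.

Hence the Betti numbers are b_0 = 1, b_1 = 1.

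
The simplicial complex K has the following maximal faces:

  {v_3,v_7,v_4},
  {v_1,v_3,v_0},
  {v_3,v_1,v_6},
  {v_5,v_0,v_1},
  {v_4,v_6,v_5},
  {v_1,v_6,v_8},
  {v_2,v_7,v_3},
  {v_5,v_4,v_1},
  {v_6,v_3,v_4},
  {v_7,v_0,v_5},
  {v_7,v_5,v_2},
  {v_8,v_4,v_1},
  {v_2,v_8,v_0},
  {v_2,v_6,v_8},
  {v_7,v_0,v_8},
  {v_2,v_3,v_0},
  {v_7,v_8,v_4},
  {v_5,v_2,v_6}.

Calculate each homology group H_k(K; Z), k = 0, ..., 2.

K has 9 vertices, 27 edges, 18 triangles.
rank ∂_0 = 0, rank ∂_1 = 8 ⇒ b_0 = 9 − 0 − 8 = 1; all invariant factors of ∂_1 are 1 so no torsion. So H_0 ≅ Z.
rank ∂_1 = 8, rank ∂_2 = 18 ⇒ b_1 = 27 − 8 − 18 = 1; ∂_2 has invariant factor(s) [2] giving torsion. So H_1 ≅ Z ⊕ Z/2.
rank ∂_2 = 18, rank ∂_3 = 0 ⇒ b_2 = 18 − 18 − 0 = 0. So H_2 ≅ 0.

H_0 = Z,  H_1 = Z ⊕ Z/2,  H_2 = 0.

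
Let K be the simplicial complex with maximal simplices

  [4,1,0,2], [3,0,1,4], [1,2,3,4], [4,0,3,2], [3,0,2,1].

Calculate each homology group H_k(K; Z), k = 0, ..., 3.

H_0 = Z,  H_1 = 0,  H_2 = 0,  H_3 = Z.

Fix the vertex order 0 < 1 < 2 < 3 < 4 and write every simplex with vertices in increasing order. Then dim K = 3 and the simplices of K are:

  0-simplices (5): [0], [1], [2], [3], [4]
  1-simplices (10): [0,1], [0,2], [0,3], [0,4], [1,2], [1,3], [1,4], [2,3], [2,4], [3,4]
  2-simplices (10): [0,1,2], [0,1,3], [0,1,4], [0,2,3], [0,2,4], [0,3,4], [1,2,3], [1,2,4], [1,3,4], [2,3,4]
  3-simplices (5): [0,1,2,3], [0,1,2,4], [0,1,3,4], [0,2,3,4], [1,2,3,4]

giving chain groups C_0 ≅ Z^5, C_1 ≅ Z^10, C_2 ≅ Z^10, C_3 ≅ Z^5.

The boundary map ∂_1: C_1 → C_0 is given by ∂[p,q] = [q] − [p].
The resulting 5×10 matrix has rank 4, and its Smith normal form has invariant factors (1,1,1,1).

Boundary ∂_2: C_2 → C_1 sends each 2-simplex [p,q,r] to [q,r] − [p,r] + [p,q]. For instance
  ∂[0,3,4] = [3,4] − [0,4] + [0,3],
  ∂[1,2,4] = [2,4] − [1,4] + [1,2].
The resulting 10×10 matrix has rank 6, and its Smith normal form has invariant factors (1,1,1,1,1,1).

Boundary ∂_3: C_3 → C_2 sends each 3-simplex σ to the alternating sum Σ_i (−1)^i (σ with its i-th vertex removed). For instance
  ∂[0,1,2,4] = [1,2,4] − [0,2,4] + [0,1,4] − [0,1,2],
  ∂[1,2,3,4] = [2,3,4] − [1,3,4] + [1,2,4] − [1,2,3].
The resulting 10×5 matrix has rank 4, and its Smith normal form has invariant factors (1,1,1,1).

Computing H_k = (kernel of ∂_k) / (image of ∂_{k+1}):

  H_0: rank C_0 − rank ∂_1 = 5 − 4 = 1, and the invariant factors of ∂_1 are all 1, so H_0 = Z.
  H_1: rank ker ∂_1 − rank ∂_2 = (10 − 4) − 6 = 0, and the invariant factors of ∂_2 are all 1, so H_1 = 0.
  H_2: rank ker ∂_2 − rank ∂_3 = (10 − 6) − 4 = 0, and the invariant factors of ∂_3 are all 1, so H_2 = 0.
  H_3: rank ker ∂_3 − rank ∂_4 = (5 − 4) − 0 = 1, and there is no ∂_4, so H_3 = Z.

(K is a triangulation of the 3-sphere S^3.)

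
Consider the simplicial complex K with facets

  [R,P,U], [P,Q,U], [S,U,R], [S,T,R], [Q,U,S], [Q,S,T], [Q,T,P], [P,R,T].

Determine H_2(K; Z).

H_2 ≅ Z.

We work with the vertex ordering P < Q < R < S < T < U. The simplices of K, each written with vertices in increasing order, are:

  0-simplices (6): P, Q, R, S, T, U
  1-simplices (12): PQ, PR, PT, PU, QS, QT, QU, RS, RT, RU, ST, SU
  2-simplices (8): PQT, PQU, PRT, PRU, QST, QSU, RST, RSU

so the chain groups are C_0 ≅ Z^6, C_1 ≅ Z^12, C_2 ≅ Z^8.

The boundary map ∂_1: C_1 → C_0 sends each edge [p,q] (with p < q) to q − p. For instance
  ∂PU = U − P.
The 6×12 boundary matrix has rank 5 and Smith normal form diag(1,1,1,1,1).

The boundary map ∂_2: C_2 → C_1 acts by ∂[p,q,r] = [q,r] − [p,r] + [p,q]. For instance
  ∂PQT = QT − PT + PQ,
  ∂QST = ST − QT + QS.
The resulting 12×8 matrix has rank 7, and its Smith normal form has invariant factors (1,1,1,1,1,1,1).

Reading off H_k = ker ∂_k / im ∂_{k+1}:

  H_2: rank ker ∂_2 − rank ∂_3 = (8 − 7) − 0 = 1, and there is no ∂_3, so H_2 ≅ Z.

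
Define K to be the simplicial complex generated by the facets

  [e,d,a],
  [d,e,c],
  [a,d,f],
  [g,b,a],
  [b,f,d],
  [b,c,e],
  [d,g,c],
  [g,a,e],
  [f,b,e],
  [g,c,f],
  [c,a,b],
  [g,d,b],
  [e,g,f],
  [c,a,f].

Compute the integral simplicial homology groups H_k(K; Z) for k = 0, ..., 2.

H_0 = Z,  H_1 = Z^2,  H_2 = Z.

Order the vertices as a < b < c < d < e < f < g. Listing each simplex with vertices in this order, K has dimension 2 with simplices:

  0-simplices (7): a, b, c, d, e, f, g
  1-simplices (21): ab, ac, ad, ae, af, ag, bc, bd, be, bf, bg, cd, ce, cf, cg, de, df, dg, ef, eg, fg
  2-simplices (14): abc, abg, acf, ade, adf, aeg, bce, bdf, bdg, bef, cde, cdg, cfg, efg

Hence C_0 ≅ Z^7, C_1 ≅ Z^21, C_2 ≅ Z^14.

Boundary ∂_1: C_1 → C_0 is given by ∂[p,q] = [q] − [p].
As a 7×21 matrix over Z this has rank 6, with invariant factors (1,1,1,1,1,1).

The boundary map ∂_2: C_2 → C_1 sends each 2-simplex [p,q,r] to [q,r] − [p,r] + [p,q]. For instance
  ∂acf = cf − af + ac,
  ∂abc = bc − ac + ab.
The 21×14 boundary matrix has rank 13 and Smith normal form diag(1,1,1,1,1,1,1,1,1,1,1,1,1).

From H_k ≅ ker(∂_k) / im(∂_{k+1}) we obtain:

  H_0: rank C_0 − rank ∂_1 = 7 − 6 = 1, and the invariant factors of ∂_1 are all 1, so H_0 ≅ Z.
  H_1: rank ker ∂_1 − rank ∂_2 = (21 − 6) − 13 = 2, and the invariant factors of ∂_2 are all 1, so H_1 ≅ Z^2.
  H_2: rank ker ∂_2 − rank ∂_3 = (14 − 13) − 0 = 1, and there is no ∂_3, so H_2 ≅ Z.

As a check, the Euler characteristic is 7 − 21 + 14 = 0, which agrees with 1 − 2 + 1 = 0.
(K is a triangulation of the torus T^2.)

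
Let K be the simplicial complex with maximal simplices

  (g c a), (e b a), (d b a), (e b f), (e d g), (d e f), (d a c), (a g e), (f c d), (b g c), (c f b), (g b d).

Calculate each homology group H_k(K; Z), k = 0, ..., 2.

Order the vertices as a < b < c < d < e < f < g. Listing each simplex with vertices in this order, K has dimension 2 with simplices:

  0-simplices (7): a, b, c, d, e, f, g
  1-simplices (18): ab, ac, ad, ae, ag, bc, bd, be, bf, bg, cd, cf, cg, de, df, dg, ef, eg
  2-simplices (12): abd, abe, acd, acg, aeg, bcf, bcg, bdg, bef, cdf, def, deg

giving chain groups C_0 ≅ Z^7, C_1 ≅ Z^18, C_2 ≅ Z^12.

The boundary map ∂_1: C_1 → C_0 maps an edge to its endpoints' difference, ∂[p,q] = q − p. For instance
  ∂ef = f − e.
As a 7×18 matrix over Z this has rank 6, with invariant factors (1,1,1,1,1,1).

Boundary ∂_2: C_2 → C_1 acts by ∂[p,q,r] = [q,r] − [p,r] + [p,q]. For instance
  ∂deg = eg − dg + de,
  ∂def = ef − df + de.
The 18×12 boundary matrix has rank 12 and Smith normal form diag(1,1,1,1,1,1,1,1,1,1,1,2).

From H_k ≅ ker(∂_k) / im(∂_{k+1}) we obtain:

  H_0: rank C_0 − rank ∂_1 = 7 − 6 = 1, and the invariant factors of ∂_1 are all 1, so H_0 = Z.
  H_1: rank ker ∂_1 − rank ∂_2 = (18 − 6) − 12 = 0, and ∂_2 has invariant factor 2 > 1, so H_1 = Z_2.
  H_2: rank ker ∂_2 − rank ∂_3 = (12 − 12) − 0 = 0, and there is no ∂_3, so H_2 = 0.

H_0 ≅ Z,  H_1 ≅ Z_2,  H_2 = 0.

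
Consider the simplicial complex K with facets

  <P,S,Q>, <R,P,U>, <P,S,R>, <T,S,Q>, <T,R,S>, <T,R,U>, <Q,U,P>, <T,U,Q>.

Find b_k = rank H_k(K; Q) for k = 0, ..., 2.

b_0 = 1, b_1 = 0, b_2 = 1.

Order the vertices as P < Q < R < S < T < U. Listing each simplex with vertices in this order, K has dimension 2 with simplices:

  0-simplices (6): P, Q, R, S, T, U
  1-simplices (12): PQ, PR, PS, PU, QS, QT, QU, RS, RT, RU, ST, TU
  2-simplices (8): PQS, PQU, PRS, PRU, QST, QTU, RST, RTU

so the chain groups are C_0 ≅ Z^6, C_1 ≅ Z^12, C_2 ≅ Z^8.

The boundary map ∂_1: C_1 → C_0 maps an edge to its endpoints' difference, ∂[p,q] = q − p. For instance
  ∂ST = T − S.
The 6×12 boundary matrix has rank 5 and Smith normal form diag(1,1,1,1,1).

Boundary ∂_2: C_2 → C_1 acts by ∂[p,q,r] = [q,r] − [p,r] + [p,q]. For instance
  ∂PRU = RU − PU + PR,
  ∂RTU = TU − RU + RT.
As a 12×8 matrix over Z this has rank 7, with invariant factors (1,1,1,1,1,1,1).

From H_k ≅ ker(∂_k) / im(∂_{k+1}) we obtain:

  H_0: rank C_0 − rank ∂_1 = 6 − 5 = 1, and the invariant factors of ∂_1 are all 1, so H_0 ≅ Z.
  H_1: rank ker ∂_1 − rank ∂_2 = (12 − 5) − 7 = 0, and the invariant factors of ∂_2 are all 1, so H_1 ≅ 0.
  H_2: rank ker ∂_2 − rank ∂_3 = (8 − 7) − 0 = 1, and there is no ∂_3, so H_2 ≅ Z.

As a check, the Euler characteristic is 6 − 12 + 8 = 2, which agrees with 1 − 0 + 1 = 2.
(K is a triangulation of the 2-sphere S^2.)

Hence the Betti numbers are b_0 = 1, b_1 = 0, b_2 = 1.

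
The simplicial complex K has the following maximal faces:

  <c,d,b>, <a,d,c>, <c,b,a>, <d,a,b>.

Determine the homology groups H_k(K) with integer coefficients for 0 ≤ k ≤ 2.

We work with the vertex ordering a < b < c < d. The simplices of K, each written with vertices in increasing order, are:

  0-simplices (4): a, b, c, d
  1-simplices (6): ab, ac, ad, bc, bd, cd
  2-simplices (4): abc, abd, acd, bcd

Hence C_0 ≅ Z^4, C_1 ≅ Z^6, C_2 ≅ Z^4.

Boundary ∂_1: C_1 → C_0 maps an edge to its endpoints' difference, ∂[p,q] = q − p. For instance
  ∂bd = d − b.
As a 4×6 matrix over Z this has rank 3, with invariant factors (1,1,1).

The boundary map ∂_2: C_2 → C_1 maps a triangle to the signed sum of its edges. For instance
  ∂acd = cd − ad + ac,
  ∂abc = bc − ac + ab.
The 6×4 boundary matrix has rank 3 and Smith normal form diag(1,1,1).

Reading off H_k = ker ∂_k / im ∂_{k+1}:

  H_0: rank C_0 − rank ∂_1 = 4 − 3 = 1, and the invariant factors of ∂_1 are all 1, so H_0 = Z.
  H_1: rank ker ∂_1 − rank ∂_2 = (6 − 3) − 3 = 0, and the invariant factors of ∂_2 are all 1, so H_1 = 0.
  H_2: rank ker ∂_2 − rank ∂_3 = (4 − 3) − 0 = 1, and there is no ∂_3, so H_2 = Z.

H_0 ≅ Z,  H_1 = 0,  H_2 ≅ Z.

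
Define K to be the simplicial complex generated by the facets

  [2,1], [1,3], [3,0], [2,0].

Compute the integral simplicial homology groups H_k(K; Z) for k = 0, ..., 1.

H_0 = Z,  H_1 = Z.

We work with the vertex ordering 0 < 1 < 2 < 3. The simplices of K, each written with vertices in increasing order, are:

  0-simplices (4): [0], [1], [2], [3]
  1-simplices (4): [0,2], [0,3], [1,2], [1,3]

so the chain groups are C_0 ≅ Z^4, C_1 ≅ Z^4.

Boundary ∂_1: C_1 → C_0 sends each edge [p,q] (with p < q) to q − p. For instance
  ∂[1,2] = [2] − [1].
This gives a 4×4 integer matrix of rank 3; reducing to Smith normal form yields diagonal entries (1,1,1).

From H_k ≅ ker(∂_k) / im(∂_{k+1}) we obtain:

  H_0: rank C_0 − rank ∂_1 = 4 − 3 = 1, and the invariant factors of ∂_1 are all 1, so H_0 ≅ Z.
  H_1: rank ker ∂_1 − rank ∂_2 = (4 − 3) − 0 = 1, and there is no ∂_2, so H_1 ≅ Z.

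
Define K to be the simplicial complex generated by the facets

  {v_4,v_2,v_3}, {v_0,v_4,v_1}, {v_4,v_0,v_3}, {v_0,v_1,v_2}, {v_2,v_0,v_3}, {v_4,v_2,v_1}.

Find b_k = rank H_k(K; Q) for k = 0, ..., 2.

Take the total order v_0 < v_1 < v_2 < v_3 < v_4 on the vertex set. Then K (dimension 2) consists of the simplices:

  0-simplices (5): [v_0], [v_1], [v_2], [v_3], [v_4]
  1-simplices (9): [v_0,v_1], [v_0,v_2], [v_0,v_3], [v_0,v_4], [v_1,v_2], [v_1,v_4], [v_2,v_3], [v_2,v_4], [v_3,v_4]
  2-simplices (6): [v_0,v_1,v_2], [v_0,v_1,v_4], [v_0,v_2,v_3], [v_0,v_3,v_4], [v_1,v_2,v_4], [v_2,v_3,v_4]

so the chain groups are C_0 ≅ Z^5, C_1 ≅ Z^9, C_2 ≅ Z^6.

∂_1: C_1 → C_0 maps an edge to its endpoints' difference, ∂[p,q] = q − p. For instance
  ∂[v_0,v_2] = [v_2] − [v_0].
The resulting 5×9 matrix has rank 4, and its Smith normal form has invariant factors (1,1,1,1).

∂_2: C_2 → C_1 maps a triangle to the signed sum of its edges. For instance
  ∂[v_0,v_1,v_4] = [v_1,v_4] − [v_0,v_4] + [v_0,v_1],
  ∂[v_0,v_2,v_3] = [v_2,v_3] − [v_0,v_3] + [v_0,v_2].
The 9×6 boundary matrix has rank 5 and Smith normal form diag(1,1,1,1,1).

Computing H_k = (kernel of ∂_k) / (image of ∂_{k+1}):

  H_0: rank C_0 − rank ∂_1 = 5 − 4 = 1, and the invariant factors of ∂_1 are all 1, so H_0 ≅ Z.
  H_1: rank ker ∂_1 − rank ∂_2 = (9 − 4) − 5 = 0, and the invariant factors of ∂_2 are all 1, so H_1 ≅ 0.
  H_2: rank ker ∂_2 − rank ∂_3 = (6 − 5) − 0 = 1, and there is no ∂_3, so H_2 ≅ Z.

Hence the Betti numbers are b_0 = 1, b_1 = 0, b_2 = 1.

b_0 = 1, b_1 = 0, b_2 = 1.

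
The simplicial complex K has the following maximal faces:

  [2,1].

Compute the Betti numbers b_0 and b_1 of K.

b_0 = 1, b_1 = 0.

Fix the vertex order 1 < 2 and write every simplex with vertices in increasing order. Then dim K = 1 and the simplices of K are:

  0-simplices (2): [1], [2]
  1-simplices (1): [1,2]

giving chain groups C_0 ≅ Z^2, C_1 ≅ Z^1.

∂_1: C_1 → C_0 is given by ∂[p,q] = [q] − [p].
The 2×1 boundary matrix has rank 1 and Smith normal form diag(1).

Now H_k = ker ∂_k / im ∂_{k+1}, so:

  H_0: rank C_0 − rank ∂_1 = 2 − 1 = 1, and the invariant factors of ∂_1 are all 1, so H_0 = Z.
  H_1: rank ker ∂_1 − rank ∂_2 = (1 − 1) − 0 = 0, and there is no ∂_2, so H_1 = 0.

Hence the Betti numbers are b_0 = 1, b_1 = 0.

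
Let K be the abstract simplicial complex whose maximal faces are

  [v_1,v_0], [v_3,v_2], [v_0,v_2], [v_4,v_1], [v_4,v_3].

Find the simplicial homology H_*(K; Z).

H_0 ≅ Z,  H_1 ≅ Z.

We work with the vertex ordering v_0 < v_1 < v_2 < v_3 < v_4. The simplices of K, each written with vertices in increasing order, are:

  0-simplices (5): [v_0], [v_1], [v_2], [v_3], [v_4]
  1-simplices (5): [v_0,v_1], [v_0,v_2], [v_1,v_4], [v_2,v_3], [v_3,v_4]

giving chain groups C_0 ≅ Z^5, C_1 ≅ Z^5.

The boundary map ∂_1: C_1 → C_0 sends each edge [p,q] (with p < q) to q − p. For instance
  ∂[v_0,v_2] = [v_2] − [v_0].
The resulting 5×5 matrix has rank 4, and its Smith normal form has invariant factors (1,1,1,1).

From H_k ≅ ker(∂_k) / im(∂_{k+1}) we obtain:

  H_0: rank C_0 − rank ∂_1 = 5 − 4 = 1, and the invariant factors of ∂_1 are all 1, so H_0 ≅ Z.
  H_1: rank ker ∂_1 − rank ∂_2 = (5 − 4) − 0 = 1, and there is no ∂_2, so H_1 ≅ Z.

(K is a triangulation of the circle S^1.)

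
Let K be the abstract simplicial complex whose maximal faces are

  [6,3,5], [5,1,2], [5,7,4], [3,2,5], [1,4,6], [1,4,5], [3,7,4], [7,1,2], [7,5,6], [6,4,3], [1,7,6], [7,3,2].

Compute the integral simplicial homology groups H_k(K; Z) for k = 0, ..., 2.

We work with the vertex ordering 1 < 2 < 3 < 4 < 5 < 6 < 7. The simplices of K, each written with vertices in increasing order, are:

  0-simplices (7): [1], [2], [3], [4], [5], [6], [7]
  1-simplices (18): [1,2], [1,4], [1,5], [1,6], [1,7], [2,3], [2,5], [2,7], [3,4], [3,5], [3,6], [3,7], [4,5], [4,6], [4,7], [5,6], [5,7], [6,7]
  2-simplices (12): [1,2,5], [1,2,7], [1,4,5], [1,4,6], [1,6,7], [2,3,5], [2,3,7], [3,4,6], [3,4,7], [3,5,6], [4,5,7], [5,6,7]

Hence C_0 ≅ Z^7, C_1 ≅ Z^18, C_2 ≅ Z^12.

The boundary map ∂_1: C_1 → C_0 is given by ∂[p,q] = [q] − [p]. For instance
  ∂[5,7] = [7] − [5].
The 7×18 boundary matrix has rank 6 and Smith normal form diag(1,1,1,1,1,1).

∂_2: C_2 → C_1 maps a triangle to the signed sum of its edges. For instance
  ∂[4,5,7] = [5,7] − [4,7] + [4,5],
  ∂[1,6,7] = [6,7] − [1,7] + [1,6].
The 18×12 boundary matrix has rank 12 and Smith normal form diag(1,1,1,1,1,1,1,1,1,1,1,2).

Now H_k = ker ∂_k / im ∂_{k+1}, so:

  H_0: rank C_0 − rank ∂_1 = 7 − 6 = 1, and the invariant factors of ∂_1 are all 1, so H_0 = Z.
  H_1: rank ker ∂_1 − rank ∂_2 = (18 − 6) − 12 = 0, and ∂_2 has invariant factor 2 > 1, so H_1 = Z/2Z.
  H_2: rank ker ∂_2 − rank ∂_3 = (12 − 12) − 0 = 0, and there is no ∂_3, so H_2 = 0.

H_0 ≅ Z,  H_1 ≅ Z/2Z,  H_2 = 0.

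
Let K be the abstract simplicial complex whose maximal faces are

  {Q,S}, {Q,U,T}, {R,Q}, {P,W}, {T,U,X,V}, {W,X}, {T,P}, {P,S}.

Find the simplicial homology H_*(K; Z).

K has 9 vertices, 14 edges, 5 triangles, 1 3-simplex.
rank ∂_0 = 0, rank ∂_1 = 8 ⇒ b_0 = 9 − 0 − 8 = 1; all invariant factors of ∂_1 are 1 so no torsion. So H_0 ≅ Z.
rank ∂_1 = 8, rank ∂_2 = 4 ⇒ b_1 = 14 − 8 − 4 = 2; all invariant factors of ∂_2 are 1 so no torsion. So H_1 ≅ Z^2.
rank ∂_2 = 4, rank ∂_3 = 1 ⇒ b_2 = 5 − 4 − 1 = 0; all invariant factors of ∂_3 are 1 so no torsion. So H_2 ≅ 0.
rank ∂_3 = 1, rank ∂_4 = 0 ⇒ b_3 = 1 − 1 − 0 = 0. So H_3 ≅ 0.

H_0 ≅ Z,  H_1 ≅ Z^2,  H_2 = 0,  H_3 = 0.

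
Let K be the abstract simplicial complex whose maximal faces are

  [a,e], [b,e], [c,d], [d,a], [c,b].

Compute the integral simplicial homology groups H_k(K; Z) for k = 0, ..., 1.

H_0 ≅ Z,  H_1 ≅ Z.

We work with the vertex ordering a < b < c < d < e. The simplices of K, each written with vertices in increasing order, are:

  0-simplices (5): a, b, c, d, e
  1-simplices (5): ad, ae, bc, be, cd

Hence C_0 ≅ Z^5, C_1 ≅ Z^5.

∂_1: C_1 → C_0 sends each edge [p,q] (with p < q) to q − p. For instance
  ∂bc = c − b.
As a 5×5 matrix over Z this has rank 4, with invariant factors (1,1,1,1).

From H_k ≅ ker(∂_k) / im(∂_{k+1}) we obtain:

  H_0: rank C_0 − rank ∂_1 = 5 − 4 = 1, and the invariant factors of ∂_1 are all 1, so H_0 ≅ Z.
  H_1: rank ker ∂_1 − rank ∂_2 = (5 − 4) − 0 = 1, and there is no ∂_2, so H_1 ≅ Z.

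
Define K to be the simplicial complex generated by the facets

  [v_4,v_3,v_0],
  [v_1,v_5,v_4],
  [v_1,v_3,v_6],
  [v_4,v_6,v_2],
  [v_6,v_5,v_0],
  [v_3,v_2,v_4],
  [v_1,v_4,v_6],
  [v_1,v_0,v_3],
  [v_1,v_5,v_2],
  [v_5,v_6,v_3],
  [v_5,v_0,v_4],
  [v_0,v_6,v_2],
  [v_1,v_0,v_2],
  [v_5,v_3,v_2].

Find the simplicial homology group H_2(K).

H_2 = Z.

Fix the vertex order v_0 < v_1 < v_2 < v_3 < v_4 < v_5 < v_6 and write every simplex with vertices in increasing order. Then dim K = 2 and the simplices of K are:

  0-simplices (7): [v_0], [v_1], [v_2], [v_3], [v_4], [v_5], [v_6]
  1-simplices (21): (21 of them)
  2-simplices (14): (14 of them)

giving chain groups C_0 ≅ Z^7, C_1 ≅ Z^21, C_2 ≅ Z^14.

∂_1: C_1 → C_0 sends each edge [p,q] (with p < q) to q − p.
The 7×21 boundary matrix has rank 6 and Smith normal form diag(1,1,1,1,1,1).

Boundary ∂_2: C_2 → C_1 sends each 2-simplex [p,q,r] to [q,r] − [p,r] + [p,q]. For instance
  ∂[v_0,v_4,v_5] = [v_4,v_5] − [v_0,v_5] + [v_0,v_4],
  ∂[v_2,v_3,v_4] = [v_3,v_4] − [v_2,v_4] + [v_2,v_3].
This gives a 21×14 integer matrix of rank 13; reducing to Smith normal form yields diagonal entries (1,1,1,1,1,1,1,1,1,1,1,1,1).

Now H_k = ker ∂_k / im ∂_{k+1}, so:

  H_2: rank ker ∂_2 − rank ∂_3 = (14 − 13) − 0 = 1, and there is no ∂_3, so H_2 = Z.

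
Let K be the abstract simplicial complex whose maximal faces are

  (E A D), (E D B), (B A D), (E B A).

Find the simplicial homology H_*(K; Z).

H_0 ≅ Z,  H_1 = 0,  H_2 ≅ Z.

We work with the vertex ordering A < B < D < E. The simplices of K, each written with vertices in increasing order, are:

  0-simplices (4): A, B, D, E
  1-simplices (6): AB, AD, AE, BD, BE, DE
  2-simplices (4): ABD, ABE, ADE, BDE

Hence C_0 ≅ Z^4, C_1 ≅ Z^6, C_2 ≅ Z^4.

Boundary ∂_1: C_1 → C_0 sends each edge [p,q] (with p < q) to q − p. For instance
  ∂AE = E − A.
The resulting 4×6 matrix has rank 3, and its Smith normal form has invariant factors (1,1,1).

The boundary map ∂_2: C_2 → C_1 sends each 2-simplex [p,q,r] to [q,r] − [p,r] + [p,q]. For instance
  ∂ADE = DE − AE + AD,
  ∂ABE = BE − AE + AB.
As a 6×4 matrix over Z this has rank 3, with invariant factors (1,1,1).

Now H_k = ker ∂_k / im ∂_{k+1}, so:

  H_0: rank C_0 − rank ∂_1 = 4 − 3 = 1, and the invariant factors of ∂_1 are all 1, so H_0 = Z.
  H_1: rank ker ∂_1 − rank ∂_2 = (6 − 3) − 3 = 0, and the invariant factors of ∂_2 are all 1, so H_1 = 0.
  H_2: rank ker ∂_2 − rank ∂_3 = (4 − 3) − 0 = 1, and there is no ∂_3, so H_2 = Z.

(K is a triangulation of the 2-sphere S^2.)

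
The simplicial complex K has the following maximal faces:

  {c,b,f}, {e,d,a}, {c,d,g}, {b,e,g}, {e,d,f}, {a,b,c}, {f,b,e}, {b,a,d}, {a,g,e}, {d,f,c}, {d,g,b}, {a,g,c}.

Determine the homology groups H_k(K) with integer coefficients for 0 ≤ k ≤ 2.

Fix the vertex order a < b < c < d < e < f < g and write every simplex with vertices in increasing order. Then dim K = 2 and the simplices of K are:

  0-simplices (7): a, b, c, d, e, f, g
  1-simplices (18): ab, ac, ad, ae, ag, bc, bd, be, bf, bg, cd, cf, cg, de, df, dg, ef, eg
  2-simplices (12): abc, abd, acg, ade, aeg, bcf, bdg, bef, beg, cdf, cdg, def

so the chain groups are C_0 ≅ Z^7, C_1 ≅ Z^18, C_2 ≅ Z^12.

The boundary map ∂_1: C_1 → C_0 maps an edge to its endpoints' difference, ∂[p,q] = q − p. For instance
  ∂ad = d − a.
As a 7×18 matrix over Z this has rank 6, with invariant factors (1,1,1,1,1,1).

The boundary map ∂_2: C_2 → C_1 acts by ∂[p,q,r] = [q,r] − [p,r] + [p,q]. For instance
  ∂cdg = dg − cg + cd,
  ∂bdg = dg − bg + bd.
The resulting 18×12 matrix has rank 12, and its Smith normal form has invariant factors (1,1,1,1,1,1,1,1,1,1,1,2).

Computing H_k = (kernel of ∂_k) / (image of ∂_{k+1}):

  H_0: rank C_0 − rank ∂_1 = 7 − 6 = 1, and the invariant factors of ∂_1 are all 1, so H_0 ≅ Z.
  H_1: rank ker ∂_1 − rank ∂_2 = (18 − 6) − 12 = 0, and ∂_2 has invariant factor 2 > 1, so H_1 ≅ Z/2.
  H_2: rank ker ∂_2 − rank ∂_3 = (12 − 12) − 0 = 0, and there is no ∂_3, so H_2 ≅ 0.

H_0 ≅ Z,  H_1 ≅ Z/2,  H_2 = 0.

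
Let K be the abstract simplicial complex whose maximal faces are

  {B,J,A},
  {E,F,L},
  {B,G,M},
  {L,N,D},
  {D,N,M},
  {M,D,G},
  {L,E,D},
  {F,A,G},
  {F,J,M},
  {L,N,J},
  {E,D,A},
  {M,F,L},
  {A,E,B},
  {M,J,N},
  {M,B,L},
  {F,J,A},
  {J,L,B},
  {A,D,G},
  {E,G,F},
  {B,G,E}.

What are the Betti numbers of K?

b_0 = 1, b_1 = 1, b_2 = 0.

K has 10 vertices, 30 edges, 20 triangles.
rank ∂_0 = 0, rank ∂_1 = 9 ⇒ b_0 = 10 − 0 − 9 = 1; all invariant factors of ∂_1 are 1 so no torsion. So H_0 ≅ Z.
rank ∂_1 = 9, rank ∂_2 = 20 ⇒ b_1 = 30 − 9 − 20 = 1; ∂_2 has invariant factor(s) [2] giving torsion. So H_1 ≅ Z ⊕ Z/2.
rank ∂_2 = 20, rank ∂_3 = 0 ⇒ b_2 = 20 − 20 − 0 = 0. So H_2 ≅ 0.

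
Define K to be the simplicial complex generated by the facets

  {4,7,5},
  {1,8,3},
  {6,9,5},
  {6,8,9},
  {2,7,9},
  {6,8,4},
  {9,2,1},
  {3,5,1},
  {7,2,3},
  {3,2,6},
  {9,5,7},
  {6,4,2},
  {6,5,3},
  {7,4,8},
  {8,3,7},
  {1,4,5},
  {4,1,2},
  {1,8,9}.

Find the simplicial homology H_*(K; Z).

Order the vertices as 1 < 2 < 3 < 4 < 5 < 6 < 7 < 8 < 9. Listing each simplex with vertices in this order, K has dimension 2 with simplices:

  0-simplices (9): [1], [2], [3], [4], [5], [6], [7], [8], [9]
  1-simplices (27): (27 of them)
  2-simplices (18): [1,2,4], [1,2,9], [1,3,5], [1,3,8], [1,4,5], [1,8,9], [2,3,6], [2,3,7], [2,4,6], [2,7,9], [3,5,6], [3,7,8], [4,5,7], [4,6,8], [4,7,8], [5,6,9], [5,7,9], [6,8,9]

giving chain groups C_0 ≅ Z^9, C_1 ≅ Z^27, C_2 ≅ Z^18.

Boundary ∂_1: C_1 → C_0 is given by ∂[p,q] = [q] − [p].
This gives a 9×27 integer matrix of rank 8; reducing to Smith normal form yields diagonal entries (1,1,1,1,1,1,1,1).

∂_2: C_2 → C_1 sends each 2-simplex [p,q,r] to [q,r] − [p,r] + [p,q]. For instance
  ∂[2,3,7] = [3,7] − [2,7] + [2,3],
  ∂[4,6,8] = [6,8] − [4,8] + [4,6].
This gives a 27×18 integer matrix of rank 17; reducing to Smith normal form yields diagonal entries (1,1,1,1,1,1,1,1,1,1,1,1,1,1,1,1,1).

Reading off H_k = ker ∂_k / im ∂_{k+1}:

  H_0: rank C_0 − rank ∂_1 = 9 − 8 = 1, and the invariant factors of ∂_1 are all 1, so H_0 ≅ Z.
  H_1: rank ker ∂_1 − rank ∂_2 = (27 − 8) − 17 = 2, and the invariant factors of ∂_2 are all 1, so H_1 ≅ Z^2.
  H_2: rank ker ∂_2 − rank ∂_3 = (18 − 17) − 0 = 1, and there is no ∂_3, so H_2 ≅ Z.

H_0 = Z,  H_1 = Z^2,  H_2 = Z.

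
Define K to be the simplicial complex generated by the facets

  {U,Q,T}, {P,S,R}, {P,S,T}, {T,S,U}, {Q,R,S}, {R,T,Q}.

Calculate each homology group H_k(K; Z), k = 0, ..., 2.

Take the total order P < Q < R < S < T < U on the vertex set. Then K (dimension 2) consists of the simplices:

  0-simplices (6): P, Q, R, S, T, U
  1-simplices (12): PR, PS, PT, QR, QS, QT, QU, RS, RT, ST, SU, TU
  2-simplices (6): PRS, PST, QRS, QRT, QTU, STU

Hence C_0 ≅ Z^6, C_1 ≅ Z^12, C_2 ≅ Z^6.

The boundary map ∂_1: C_1 → C_0 is given by ∂[p,q] = [q] − [p].
The resulting 6×12 matrix has rank 5, and its Smith normal form has invariant factors (1,1,1,1,1).

The boundary map ∂_2: C_2 → C_1 sends each 2-simplex [p,q,r] to [q,r] − [p,r] + [p,q]. For instance
  ∂QTU = TU − QU + QT,
  ∂PRS = RS − PS + PR.
As a 12×6 matrix over Z this has rank 6, with invariant factors (1,1,1,1,1,1).

Reading off H_k = ker ∂_k / im ∂_{k+1}:

  H_0: rank C_0 − rank ∂_1 = 6 − 5 = 1, and the invariant factors of ∂_1 are all 1, so H_0 = Z.
  H_1: rank ker ∂_1 − rank ∂_2 = (12 − 5) − 6 = 1, and the invariant factors of ∂_2 are all 1, so H_1 = Z.
  H_2: rank ker ∂_2 − rank ∂_3 = (6 − 6) − 0 = 0, and there is no ∂_3, so H_2 = 0.

As a check, the Euler characteristic is 6 − 12 + 6 = 0, which agrees with 1 − 1 + 0 = 0.

H_0 ≅ Z,  H_1 ≅ Z,  H_2 = 0.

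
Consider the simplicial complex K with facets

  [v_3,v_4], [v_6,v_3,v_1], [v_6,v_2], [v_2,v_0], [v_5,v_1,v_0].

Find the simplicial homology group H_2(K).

K has 7 vertices, 9 edges, 2 triangles.
rank ∂_2 = 2, rank ∂_3 = 0 ⇒ b_2 = 2 − 2 − 0 = 0. So H_2 ≅ 0.

H_2 = 0.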